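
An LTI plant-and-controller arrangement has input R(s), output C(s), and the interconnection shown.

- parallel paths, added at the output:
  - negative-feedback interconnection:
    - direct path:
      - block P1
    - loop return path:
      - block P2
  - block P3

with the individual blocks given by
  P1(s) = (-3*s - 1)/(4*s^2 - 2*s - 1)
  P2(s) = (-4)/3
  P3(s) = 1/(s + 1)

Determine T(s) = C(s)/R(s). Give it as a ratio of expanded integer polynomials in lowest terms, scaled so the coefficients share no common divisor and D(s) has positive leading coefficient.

Step 1: apply the feedback formula to P1, P2, giving (-9*s - 3)/(12*s^2 + 6*s + 1)
Step 2: reduce the parallel group [P1/(1+P1*P2)], P3: this yields T(s), and no further normalization is needed

Answer: (3*s^2 - 6*s - 2)/(12*s^3 + 18*s^2 + 7*s + 1)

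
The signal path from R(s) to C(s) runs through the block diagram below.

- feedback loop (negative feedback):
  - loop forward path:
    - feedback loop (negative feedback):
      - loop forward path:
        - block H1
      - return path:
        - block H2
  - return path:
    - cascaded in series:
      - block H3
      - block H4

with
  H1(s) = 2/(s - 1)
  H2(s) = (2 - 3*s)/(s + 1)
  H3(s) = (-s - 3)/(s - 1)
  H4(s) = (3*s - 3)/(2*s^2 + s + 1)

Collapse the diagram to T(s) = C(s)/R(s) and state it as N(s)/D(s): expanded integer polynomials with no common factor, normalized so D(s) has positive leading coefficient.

(1) apply the feedback formula to H1, H2, giving (2*s + 2)/(s^2 - 6*s + 3)
(2) multiply H3, H4 (series), giving (-3*s - 9)/(2*s^2 + s + 1)
(3) close the feedback loop around [H1/(1+H1*H2)], (H3*H4): this yields T(s), and no further normalization is needed

Therefore the answer is (4*s^3 + 6*s^2 + 4*s + 2)/(2*s^4 - 11*s^3 - 5*s^2 - 27*s - 15).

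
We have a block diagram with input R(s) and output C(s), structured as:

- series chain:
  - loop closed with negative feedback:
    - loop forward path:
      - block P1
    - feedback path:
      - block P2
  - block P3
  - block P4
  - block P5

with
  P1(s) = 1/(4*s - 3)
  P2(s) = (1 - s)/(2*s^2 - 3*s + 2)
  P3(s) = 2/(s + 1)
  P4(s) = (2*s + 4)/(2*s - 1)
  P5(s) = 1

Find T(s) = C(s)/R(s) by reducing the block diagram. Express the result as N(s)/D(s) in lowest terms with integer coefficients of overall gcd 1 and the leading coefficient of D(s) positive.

1. apply the feedback formula to P1, P2: (2*s^2 - 3*s + 2)/(8*s^3 - 18*s^2 + 16*s - 5)
2. series reduction of [P1/(1+P1*P2)], P3, P4, P5: this yields T(s), and no further normalization is needed

Answer: (8*s^3 + 4*s^2 - 16*s + 16)/(16*s^5 - 28*s^4 + 6*s^3 + 24*s^2 - 21*s + 5)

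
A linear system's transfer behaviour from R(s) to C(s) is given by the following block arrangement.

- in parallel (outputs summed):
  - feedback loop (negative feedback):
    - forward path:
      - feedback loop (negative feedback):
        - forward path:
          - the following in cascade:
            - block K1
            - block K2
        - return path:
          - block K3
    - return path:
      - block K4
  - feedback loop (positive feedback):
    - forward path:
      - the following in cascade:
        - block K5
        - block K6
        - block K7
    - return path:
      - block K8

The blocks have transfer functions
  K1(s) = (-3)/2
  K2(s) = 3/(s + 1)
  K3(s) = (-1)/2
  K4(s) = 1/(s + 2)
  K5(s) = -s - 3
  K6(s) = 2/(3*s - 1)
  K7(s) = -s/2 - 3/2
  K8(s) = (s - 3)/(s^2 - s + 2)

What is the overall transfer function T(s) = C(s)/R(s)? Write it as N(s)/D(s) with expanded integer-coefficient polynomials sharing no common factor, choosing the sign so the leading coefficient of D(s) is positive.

[1] series reduction of K1, K2: (-9)/(2*s + 2)
[2] apply the feedback formula to (K1*K2), K3: (-18)/(4*s + 13)
[3] apply the feedback formula to [(K1*K2)/(1+(K1*K2)*K3)], K4: (-18*s - 36)/(4*s^2 + 21*s + 8)
[4] reduce the series chain K5, K6, K7: (s^2 + 6*s + 9)/(3*s - 1)
[5] close the feedback loop around (K5*K6*K7), K8: (s^4 + 5*s^3 + 5*s^2 + 3*s + 18)/(2*s^3 - 7*s^2 + 16*s + 25)
[6] reduce the parallel group [[(K1*K2)/(1+(K1*K2)*K3)]/(1+[(K1*K2)/(1+(K1*K2)*K3)]*K4)], [(K5*K6*K7)/(1-(K5*K6*K7)*K8)] - this is the overall T(s), already in the required normalized form

Final answer: (4*s^6 + 41*s^5 + 97*s^4 + 211*s^3 + 139*s^2 - 624*s - 756)/(8*s^5 + 14*s^4 - 67*s^3 + 380*s^2 + 653*s + 200)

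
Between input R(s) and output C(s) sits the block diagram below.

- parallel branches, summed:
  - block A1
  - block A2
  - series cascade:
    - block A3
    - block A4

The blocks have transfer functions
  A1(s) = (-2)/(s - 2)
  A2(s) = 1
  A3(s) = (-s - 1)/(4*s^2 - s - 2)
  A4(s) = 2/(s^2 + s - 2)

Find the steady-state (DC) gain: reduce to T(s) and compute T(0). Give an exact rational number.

Step 1 - combine A3, A4 in series = (-2*s - 2)/(4*s^4 + 3*s^3 - 11*s^2 + 4)
Step 2 - parallel reduction of A1, A2, (A3*A4) = (4*s^5 - 13*s^4 - 23*s^3 + 42*s^2 + 6*s - 12)/(4*s^5 - 5*s^4 - 17*s^3 + 22*s^2 + 4*s - 8)
Step 2 gives the overall T(s). Then T(0) = -12/(-8) = 3/2.

Therefore the answer is 3/2.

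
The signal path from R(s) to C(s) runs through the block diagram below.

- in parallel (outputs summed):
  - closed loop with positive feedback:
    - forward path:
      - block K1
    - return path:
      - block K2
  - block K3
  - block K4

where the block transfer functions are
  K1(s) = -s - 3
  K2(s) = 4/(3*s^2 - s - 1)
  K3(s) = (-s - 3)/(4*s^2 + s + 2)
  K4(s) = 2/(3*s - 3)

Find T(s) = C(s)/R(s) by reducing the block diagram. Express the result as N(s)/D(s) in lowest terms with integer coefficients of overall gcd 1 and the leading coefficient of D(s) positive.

[1] close the feedback loop around K1, K2 -> (-3*s^3 - 8*s^2 + 4*s + 3)/(3*s^2 + 3*s + 11)
[2] reduce the parallel group [K1/(1-K1*K2)], K3, K4: this yields T(s), and no further normalization is needed

Final answer: (-36*s^6 - 69*s^5 + 126*s^4 - 3*s^3 + 115*s^2 - 20*s + 125)/(36*s^5 + 9*s^4 + 114*s^3 - 108*s^2 + 15*s - 66)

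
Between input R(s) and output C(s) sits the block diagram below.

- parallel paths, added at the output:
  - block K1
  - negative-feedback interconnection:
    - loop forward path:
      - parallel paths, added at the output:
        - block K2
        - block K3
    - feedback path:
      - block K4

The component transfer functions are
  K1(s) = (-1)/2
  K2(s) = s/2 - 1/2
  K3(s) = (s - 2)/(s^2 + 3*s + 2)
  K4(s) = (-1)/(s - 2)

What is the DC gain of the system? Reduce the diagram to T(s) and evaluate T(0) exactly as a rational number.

Reducing step by step:

Step 1. combine K2, K3 in parallel gives (s^3 + 2*s^2 + s - 6)/(2*s^2 + 6*s + 4)
Step 2. collapse the loop ((K2+K3) forward, K4 return) gives (s^4 - 3*s^2 - 8*s + 12)/(s^3 - 9*s - 2)
Step 3. sum the parallel branches K1, [(K2+K3)/(1+(K2+K3)*K4)] gives (2*s^4 - s^3 - 6*s^2 - 7*s + 26)/(2*s^3 - 18*s - 4)
That last expression is T(s); at s = 0 only the constant terms survive, so T(0) = 26/(-4) = -13/2.

Answer: -13/2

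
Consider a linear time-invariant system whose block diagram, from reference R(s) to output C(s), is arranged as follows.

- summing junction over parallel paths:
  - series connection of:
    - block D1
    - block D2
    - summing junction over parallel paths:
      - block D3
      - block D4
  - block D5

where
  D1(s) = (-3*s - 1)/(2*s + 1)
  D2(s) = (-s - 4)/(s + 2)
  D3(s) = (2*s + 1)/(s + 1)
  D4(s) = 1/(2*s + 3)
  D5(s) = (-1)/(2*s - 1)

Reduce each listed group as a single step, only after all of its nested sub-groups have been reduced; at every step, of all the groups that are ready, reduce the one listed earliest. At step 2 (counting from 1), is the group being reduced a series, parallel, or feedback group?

1. add D3, D4 (parallel)
2. cascade D1, D2, (D3+D4)
3. add (D1*D2*(D3+D4)), D5 (parallel)
The group at step 2 is a series group.

Final answer: series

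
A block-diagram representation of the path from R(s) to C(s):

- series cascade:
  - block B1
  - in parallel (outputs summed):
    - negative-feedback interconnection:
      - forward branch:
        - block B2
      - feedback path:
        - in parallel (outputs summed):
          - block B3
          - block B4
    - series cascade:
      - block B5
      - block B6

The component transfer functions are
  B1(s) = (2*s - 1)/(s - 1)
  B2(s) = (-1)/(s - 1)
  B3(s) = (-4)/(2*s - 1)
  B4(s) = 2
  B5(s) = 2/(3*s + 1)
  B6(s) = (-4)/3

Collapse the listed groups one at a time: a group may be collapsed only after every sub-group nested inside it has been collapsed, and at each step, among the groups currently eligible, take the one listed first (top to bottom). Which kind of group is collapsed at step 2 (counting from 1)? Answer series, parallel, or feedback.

(1) add B3, B4 (parallel)
(2) close the feedback loop around B2, (B3+B4)
(3) reduce the series chain B5, B6
(4) add [B2/(1+B2*(B3+B4))], (B5*B6) (parallel)
(5) multiply B1, ([B2/(1+B2*(B3+B4))]+(B5*B6)) (series)
Step 2 collapses a feedback group.

Answer: feedback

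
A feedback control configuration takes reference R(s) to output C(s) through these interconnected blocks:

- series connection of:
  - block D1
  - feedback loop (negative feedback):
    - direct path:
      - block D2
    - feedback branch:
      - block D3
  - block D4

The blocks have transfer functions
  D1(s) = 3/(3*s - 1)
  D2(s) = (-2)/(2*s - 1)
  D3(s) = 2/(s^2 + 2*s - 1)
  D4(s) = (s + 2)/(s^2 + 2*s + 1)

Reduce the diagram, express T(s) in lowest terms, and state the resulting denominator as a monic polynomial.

Reducing step by step:

Step 1. collapse the loop (D2 forward, D3 return) gives (-2*s^2 - 4*s + 2)/(2*s^3 + 3*s^2 - 4*s - 3)
Step 2. series reduction of D1, [D2/(1+D2*D3)], D4 gives (-6*s^3 - 24*s^2 - 18*s + 12)/(6*s^6 + 19*s^5 + 5*s^4 - 28*s^3 - 22*s^2 + s + 3)
No further cancellation is possible in the step-2 result, so that is T(s). Its denominator becomes monic after dividing by the leading coefficient 6.

Answer: s^6 + 19*s^5/6 + 5*s^4/6 - 14*s^3/3 - 11*s^2/3 + s/6 + 1/2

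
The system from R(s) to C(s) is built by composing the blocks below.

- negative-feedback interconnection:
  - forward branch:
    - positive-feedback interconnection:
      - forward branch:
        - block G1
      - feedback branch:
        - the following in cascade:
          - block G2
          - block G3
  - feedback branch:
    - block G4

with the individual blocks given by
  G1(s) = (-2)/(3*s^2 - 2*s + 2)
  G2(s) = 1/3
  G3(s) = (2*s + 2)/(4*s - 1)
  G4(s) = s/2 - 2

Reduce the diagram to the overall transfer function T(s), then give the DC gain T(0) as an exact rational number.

(1) multiply G2, G3 (series) gives (2*s + 2)/(12*s - 3)
(2) collapse the loop (G1 forward, (G2*G3) return) gives (6 - 24*s)/(36*s^3 - 33*s^2 + 34*s - 2)
(3) collapse the loop ([G1/(1-G1*(G2*G3))] forward, G4 return) gives (6 - 24*s)/(36*s^3 - 45*s^2 + 85*s - 14)
Step 3 gives the overall T(s). Then T(0) = 6/(-14) = -3/7.

Hence the answer: -3/7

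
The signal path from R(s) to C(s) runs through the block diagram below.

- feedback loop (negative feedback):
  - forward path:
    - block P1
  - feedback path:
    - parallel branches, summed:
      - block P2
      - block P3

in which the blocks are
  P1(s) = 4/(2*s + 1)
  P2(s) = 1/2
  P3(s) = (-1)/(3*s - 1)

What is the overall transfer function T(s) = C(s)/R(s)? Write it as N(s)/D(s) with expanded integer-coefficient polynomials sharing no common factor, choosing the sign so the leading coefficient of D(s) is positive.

Step 1. parallel reduction of P2, P3; result (3*s - 3)/(6*s - 2)
Step 2. reduce the feedback loop with forward P1 and return (P2+P3) - this is the overall T(s), already in the required normalized form

Final answer: (12*s - 4)/(6*s^2 + 7*s - 7)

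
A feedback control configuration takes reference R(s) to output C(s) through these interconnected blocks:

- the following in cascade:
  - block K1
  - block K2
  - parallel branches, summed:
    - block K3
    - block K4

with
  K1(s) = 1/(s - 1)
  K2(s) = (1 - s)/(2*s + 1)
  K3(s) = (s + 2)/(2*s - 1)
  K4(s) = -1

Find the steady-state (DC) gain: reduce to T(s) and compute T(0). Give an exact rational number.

The answer is 3.

Reasoning:
[1] sum the parallel branches K3, K4 = (3 - s)/(2*s - 1)
[2] combine K1, K2, (K3+K4) in series = (s - 3)/(4*s^2 - 1)
Step 2 gives the overall T(s). Then T(0) = -3/(-1) = 3.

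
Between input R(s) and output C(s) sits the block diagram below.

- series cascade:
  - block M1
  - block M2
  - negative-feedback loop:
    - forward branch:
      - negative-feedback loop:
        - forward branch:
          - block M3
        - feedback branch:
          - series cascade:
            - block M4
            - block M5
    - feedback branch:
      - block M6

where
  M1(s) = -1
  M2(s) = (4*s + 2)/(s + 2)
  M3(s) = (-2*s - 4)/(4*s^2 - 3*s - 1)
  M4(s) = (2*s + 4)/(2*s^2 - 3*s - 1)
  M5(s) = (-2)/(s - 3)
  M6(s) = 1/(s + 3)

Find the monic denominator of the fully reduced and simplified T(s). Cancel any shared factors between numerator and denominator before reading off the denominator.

(1) cascade M4, M5 -> (-4*s - 8)/(2*s^3 - 9*s^2 + 8*s + 3)
(2) collapse the loop (M3 forward, (M4*M5) return) -> (-4*s^4 + 10*s^3 + 20*s^2 - 38*s - 12)/(8*s^5 - 42*s^4 + 57*s^3 + 5*s^2 + 15*s + 29)
(3) reduce the feedback loop with forward [M3/(1+M3*(M4*M5))] and return M6 -> (-4*s^5 - 2*s^4 + 50*s^3 + 22*s^2 - 126*s - 36)/(8*s^6 - 18*s^5 - 73*s^4 + 186*s^3 + 50*s^2 + 36*s + 75)
(4) series reduction of M1, M2, [[M3/(1+M3*(M4*M5))]/(1+[M3/(1+M3*(M4*M5))]*M6)] -> (16*s^5 - 16*s^4 - 164*s^3 + 140*s^2 + 180*s + 36)/(8*s^6 - 18*s^5 - 73*s^4 + 186*s^3 + 50*s^2 + 36*s + 75)
The result of step 4 is T(s) in lowest terms. Its denominator has leading coefficient 8; dividing the denominator through by 8 makes it monic.

Answer: s^6 - 9*s^5/4 - 73*s^4/8 + 93*s^3/4 + 25*s^2/4 + 9*s/2 + 75/8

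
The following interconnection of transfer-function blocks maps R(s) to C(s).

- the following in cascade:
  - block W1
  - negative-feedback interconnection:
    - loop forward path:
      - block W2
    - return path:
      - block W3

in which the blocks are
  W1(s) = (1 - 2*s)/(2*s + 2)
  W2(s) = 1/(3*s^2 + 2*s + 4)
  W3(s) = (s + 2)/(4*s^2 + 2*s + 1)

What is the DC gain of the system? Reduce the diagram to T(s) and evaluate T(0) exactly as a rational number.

[1] reduce the feedback loop with forward W2 and return W3: (4*s^2 + 2*s + 1)/(12*s^4 + 14*s^3 + 23*s^2 + 11*s + 6)
[2] reduce the series chain W1, [W2/(1+W2*W3)]: (1 - 8*s^3)/(24*s^5 + 52*s^4 + 74*s^3 + 68*s^2 + 34*s + 12)
Step 2 gives the overall T(s). Then T(0) = 1/12.

Final answer: 1/12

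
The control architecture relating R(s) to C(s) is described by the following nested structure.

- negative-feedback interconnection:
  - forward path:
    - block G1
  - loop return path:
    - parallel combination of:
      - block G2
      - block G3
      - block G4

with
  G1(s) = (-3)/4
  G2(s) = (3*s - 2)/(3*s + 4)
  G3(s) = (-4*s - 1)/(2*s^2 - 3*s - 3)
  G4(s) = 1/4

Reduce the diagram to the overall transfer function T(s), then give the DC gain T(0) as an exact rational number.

Answer: -4/5

Working:
(1) reduce the parallel group G2, G3, G4 = (30*s^3 - 101*s^2 - 109*s - 4)/(24*s^3 - 4*s^2 - 84*s - 48)
(2) feedback reduction of G1, (G2+G3+G4) = (-72*s^3 + 12*s^2 + 252*s + 144)/(6*s^3 + 287*s^2 - 9*s - 180)
DC gain: substitute s = 0 into T(s) from step 2: T(0) = 144/(-180) = -4/5.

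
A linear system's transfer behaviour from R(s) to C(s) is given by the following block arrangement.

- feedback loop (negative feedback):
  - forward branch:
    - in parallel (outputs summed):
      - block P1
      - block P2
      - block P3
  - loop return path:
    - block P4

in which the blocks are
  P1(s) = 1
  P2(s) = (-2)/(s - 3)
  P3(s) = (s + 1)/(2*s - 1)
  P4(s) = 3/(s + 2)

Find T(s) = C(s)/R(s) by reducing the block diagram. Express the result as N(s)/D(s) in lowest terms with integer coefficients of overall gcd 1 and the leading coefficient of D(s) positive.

The answer is (3*s^3 - 7*s^2 - 24*s + 4)/(2*s^3 + 6*s^2 - 50*s + 12).

Reasoning:
Step 1: sum the parallel branches P1, P2, P3; result (3*s^2 - 13*s + 2)/(2*s^2 - 7*s + 3)
Step 2: collapse the loop ((P1+P2+P3) forward, P4 return), which is the overall transfer function T(s) = C(s)/R(s) in lowest terms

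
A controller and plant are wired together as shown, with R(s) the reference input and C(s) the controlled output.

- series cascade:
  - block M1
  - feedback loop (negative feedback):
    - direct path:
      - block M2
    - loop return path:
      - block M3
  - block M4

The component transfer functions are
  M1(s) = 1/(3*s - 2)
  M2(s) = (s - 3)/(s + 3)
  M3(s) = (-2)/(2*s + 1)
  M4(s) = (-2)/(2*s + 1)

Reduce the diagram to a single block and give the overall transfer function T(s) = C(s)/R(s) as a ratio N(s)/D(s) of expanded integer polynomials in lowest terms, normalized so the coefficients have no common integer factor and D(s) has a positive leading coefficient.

(1) close the feedback loop around M2, M3 -> (2*s^2 - 5*s - 3)/(2*s^2 + 5*s + 9)
(2) combine M1, [M2/(1+M2*M3)], M4 in series, which is the overall transfer function T(s) = C(s)/R(s) in lowest terms

Final answer: (6 - 2*s)/(6*s^3 + 11*s^2 + 17*s - 18)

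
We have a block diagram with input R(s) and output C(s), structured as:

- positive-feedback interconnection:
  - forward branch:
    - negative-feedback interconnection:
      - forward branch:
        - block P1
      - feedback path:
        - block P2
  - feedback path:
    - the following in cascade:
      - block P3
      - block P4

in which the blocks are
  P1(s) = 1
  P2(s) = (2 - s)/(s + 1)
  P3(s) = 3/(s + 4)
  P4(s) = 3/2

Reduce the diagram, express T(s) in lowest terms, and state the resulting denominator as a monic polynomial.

1. feedback reduction of P1, P2 -> s/3 + 1/3
2. combine P3, P4 in series -> 9/(2*s + 8)
3. collapse the loop ([P1/(1+P1*P2)] forward, (P3*P4) return) -> (-2*s^2 - 10*s - 8)/(3*s - 15)
The result of step 3 is T(s) in lowest terms. Its denominator has leading coefficient 3; dividing the denominator through by 3 makes it monic.

Therefore the answer is s - 5.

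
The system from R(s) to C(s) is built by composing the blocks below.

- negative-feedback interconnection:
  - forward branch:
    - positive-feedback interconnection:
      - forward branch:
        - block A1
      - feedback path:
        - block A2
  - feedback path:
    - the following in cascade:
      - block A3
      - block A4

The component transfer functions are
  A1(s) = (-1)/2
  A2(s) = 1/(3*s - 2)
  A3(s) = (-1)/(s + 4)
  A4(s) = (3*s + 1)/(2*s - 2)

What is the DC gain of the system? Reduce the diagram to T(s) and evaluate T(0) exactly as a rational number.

The answer is -8/11.

Reasoning:
Step 1: feedback reduction of A1, A2: (2 - 3*s)/(6*s - 3)
Step 2: reduce the series chain A3, A4: (-3*s - 1)/(2*s^2 + 6*s - 8)
Step 3: collapse the loop ([A1/(1-A1*A2)] forward, (A3*A4) return): (-6*s^3 - 14*s^2 + 36*s - 16)/(12*s^3 + 39*s^2 - 69*s + 22)
Step 3 gives the overall T(s). Then T(0) = -16/22 = -8/11.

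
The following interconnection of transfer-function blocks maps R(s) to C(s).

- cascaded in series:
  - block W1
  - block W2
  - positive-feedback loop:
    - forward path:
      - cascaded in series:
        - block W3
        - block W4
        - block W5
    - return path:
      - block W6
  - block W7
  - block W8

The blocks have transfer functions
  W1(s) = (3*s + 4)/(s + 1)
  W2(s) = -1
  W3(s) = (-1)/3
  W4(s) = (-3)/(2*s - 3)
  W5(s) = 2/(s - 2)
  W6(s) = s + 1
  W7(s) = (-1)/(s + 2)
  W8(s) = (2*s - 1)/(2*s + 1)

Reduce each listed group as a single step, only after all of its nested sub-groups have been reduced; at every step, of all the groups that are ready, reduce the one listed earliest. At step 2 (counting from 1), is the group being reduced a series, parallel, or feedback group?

(1) multiply W3, W4, W5 (series)
(2) apply the feedback formula to (W3*W4*W5), W6
(3) combine W1, W2, [(W3*W4*W5)/(1-(W3*W4*W5)*W6)], W7, W8 in series
So the answer for step 2 is feedback.

Hence the answer: feedback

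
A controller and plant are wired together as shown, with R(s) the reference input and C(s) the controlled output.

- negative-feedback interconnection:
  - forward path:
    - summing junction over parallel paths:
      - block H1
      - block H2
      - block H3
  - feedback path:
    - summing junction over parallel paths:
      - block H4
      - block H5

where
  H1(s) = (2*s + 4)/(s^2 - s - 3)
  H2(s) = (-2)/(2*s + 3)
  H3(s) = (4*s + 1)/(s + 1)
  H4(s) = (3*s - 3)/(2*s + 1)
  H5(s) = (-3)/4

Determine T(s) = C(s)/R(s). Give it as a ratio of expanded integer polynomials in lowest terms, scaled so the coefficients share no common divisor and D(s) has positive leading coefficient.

Step 1. parallel reduction of H1, H2, H3; result (8*s^4 + 8*s^3 - 17*s^2 - 11*s + 9)/(2*s^4 + 3*s^3 - 8*s^2 - 18*s - 9)
Step 2. sum the parallel branches H4, H5; result (6*s - 15)/(8*s + 4)
Step 3. apply the feedback formula to (H1+H2+H3), (H4+H5), giving the overall T(s)

Final answer: (64*s^5 + 96*s^4 - 104*s^3 - 156*s^2 + 28*s + 36)/(64*s^5 - 40*s^4 - 274*s^3 + 13*s^2 + 75*s - 171)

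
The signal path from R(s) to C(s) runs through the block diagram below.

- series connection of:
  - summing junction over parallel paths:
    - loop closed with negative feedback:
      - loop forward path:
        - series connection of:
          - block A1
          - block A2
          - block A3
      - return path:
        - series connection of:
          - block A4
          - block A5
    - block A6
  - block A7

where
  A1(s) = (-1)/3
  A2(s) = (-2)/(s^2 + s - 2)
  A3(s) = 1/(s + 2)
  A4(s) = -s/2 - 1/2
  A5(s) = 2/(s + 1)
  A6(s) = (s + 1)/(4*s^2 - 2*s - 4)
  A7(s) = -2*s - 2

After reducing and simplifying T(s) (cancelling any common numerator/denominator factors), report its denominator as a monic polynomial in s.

Step 1. multiply A1, A2, A3 (series); result 2/(3*s^3 + 9*s^2 - 12)
Step 2. combine A4, A5 in series; result -1
Step 3. reduce the feedback loop with forward (A1*A2*A3) and return (A4*A5); result 2/(3*s^3 + 9*s^2 - 14)
Step 4. combine [(A1*A2*A3)/(1+(A1*A2*A3)*(A4*A5))], A6 in parallel; result (3*s^4 + 12*s^3 + 17*s^2 - 18*s - 22)/(12*s^5 + 30*s^4 - 30*s^3 - 92*s^2 + 28*s + 56)
Step 5. reduce the series chain ([(A1*A2*A3)/(1+(A1*A2*A3)*(A4*A5))]+A6), A7; result (-3*s^5 - 15*s^4 - 29*s^3 + s^2 + 40*s + 22)/(6*s^5 + 15*s^4 - 15*s^3 - 46*s^2 + 14*s + 28)
T(s) is the step-5 result (common factors already cancelled). Leading coefficient of the denominator: 6. Divide through by 6 for the monic polynomial.

Final answer: s^5 + 5*s^4/2 - 5*s^3/2 - 23*s^2/3 + 7*s/3 + 14/3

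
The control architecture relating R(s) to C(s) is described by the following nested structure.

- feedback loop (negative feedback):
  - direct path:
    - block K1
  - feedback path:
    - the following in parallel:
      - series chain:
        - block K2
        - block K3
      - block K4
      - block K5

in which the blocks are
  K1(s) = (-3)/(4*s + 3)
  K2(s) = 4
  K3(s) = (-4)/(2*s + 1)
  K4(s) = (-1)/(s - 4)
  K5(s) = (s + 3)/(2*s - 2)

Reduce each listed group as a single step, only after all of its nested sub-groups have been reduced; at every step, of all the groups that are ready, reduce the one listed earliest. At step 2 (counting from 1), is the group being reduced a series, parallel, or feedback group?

Step 1: cascade K2, K3
Step 2: parallel reduction of (K2*K3), K4, K5
Step 3: collapse the loop (K1 forward, ((K2*K3)+K4+K5) return)
The group at step 2 is a parallel group.

Hence the answer: parallel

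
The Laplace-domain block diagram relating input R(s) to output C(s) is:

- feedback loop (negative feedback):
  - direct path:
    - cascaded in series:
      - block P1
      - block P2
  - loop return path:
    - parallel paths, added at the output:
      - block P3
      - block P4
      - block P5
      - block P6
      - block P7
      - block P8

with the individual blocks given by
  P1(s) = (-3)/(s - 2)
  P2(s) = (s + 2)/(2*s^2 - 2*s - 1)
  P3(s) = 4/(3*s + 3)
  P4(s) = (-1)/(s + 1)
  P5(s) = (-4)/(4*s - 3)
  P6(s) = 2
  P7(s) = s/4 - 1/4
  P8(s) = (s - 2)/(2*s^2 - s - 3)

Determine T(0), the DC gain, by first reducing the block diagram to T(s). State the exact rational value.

Step 1 - reduce the series chain P1, P2 -> (-3*s - 6)/(2*s^3 - 6*s^2 + 3*s + 2)
Step 2 - combine P3, P4, P5, P6, P7, P8 in parallel -> (24*s^4 + 138*s^3 - 253*s^2 - 318*s + 441)/(96*s^3 - 120*s^2 - 108*s + 108)
Step 3 - collapse the loop ((P1*P2) forward, (P3+P4+P5+P6+P7+P8) return) -> (-96*s^4 - 72*s^3 + 348*s^2 + 108*s - 216)/(64*s^6 - 296*s^5 + 78*s^4 + 209*s^3 + 420*s^2 + 231*s - 810)
That last expression is T(s); at s = 0 only the constant terms survive, so T(0) = -216/(-810) = 4/15.

Hence the answer: 4/15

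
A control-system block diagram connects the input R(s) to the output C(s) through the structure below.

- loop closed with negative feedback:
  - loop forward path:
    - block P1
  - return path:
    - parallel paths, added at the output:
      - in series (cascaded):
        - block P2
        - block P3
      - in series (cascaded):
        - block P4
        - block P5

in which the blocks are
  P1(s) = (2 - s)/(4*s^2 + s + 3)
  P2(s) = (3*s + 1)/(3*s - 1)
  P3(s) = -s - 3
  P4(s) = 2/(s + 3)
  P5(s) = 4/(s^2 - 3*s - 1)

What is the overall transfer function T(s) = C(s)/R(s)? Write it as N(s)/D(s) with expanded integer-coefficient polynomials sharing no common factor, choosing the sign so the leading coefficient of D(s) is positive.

Step 1. reduce the series chain P2, P3 gives (-3*s^2 - 10*s - 3)/(3*s - 1)
Step 2. combine P4, P5 in series gives 8/(s^3 - 10*s - 3)
Step 3. combine (P2*P3), (P4*P5) in parallel gives (-3*s^5 - 10*s^4 + 27*s^3 + 109*s^2 + 84*s + 1)/(3*s^4 - s^3 - 30*s^2 + s + 3)
Step 4. close the feedback loop around P1, ((P2*P3)+(P4*P5)), giving the overall T(s)

Final answer: (-3*s^5 + 7*s^4 + 28*s^3 - 61*s^2 - s + 6)/(15*s^6 + 3*s^5 - 159*s^4 - 84*s^3 + 57*s^2 + 173*s + 11)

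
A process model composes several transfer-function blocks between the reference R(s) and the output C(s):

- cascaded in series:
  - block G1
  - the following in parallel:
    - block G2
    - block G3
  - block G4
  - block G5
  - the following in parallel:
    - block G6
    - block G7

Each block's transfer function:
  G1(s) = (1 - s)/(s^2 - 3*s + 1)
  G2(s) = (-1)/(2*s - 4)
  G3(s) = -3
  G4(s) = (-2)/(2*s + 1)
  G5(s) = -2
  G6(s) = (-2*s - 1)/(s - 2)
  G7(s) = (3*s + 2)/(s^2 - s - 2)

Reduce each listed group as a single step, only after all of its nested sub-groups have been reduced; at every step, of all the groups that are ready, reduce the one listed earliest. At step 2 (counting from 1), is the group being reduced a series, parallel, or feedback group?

The answer is parallel.

Reasoning:
Step 1: combine G2, G3 in parallel
Step 2: sum the parallel branches G6, G7
Step 3: combine G1, (G2+G3), G4, G5, (G6+G7) in series
Step 2 collapses a parallel group.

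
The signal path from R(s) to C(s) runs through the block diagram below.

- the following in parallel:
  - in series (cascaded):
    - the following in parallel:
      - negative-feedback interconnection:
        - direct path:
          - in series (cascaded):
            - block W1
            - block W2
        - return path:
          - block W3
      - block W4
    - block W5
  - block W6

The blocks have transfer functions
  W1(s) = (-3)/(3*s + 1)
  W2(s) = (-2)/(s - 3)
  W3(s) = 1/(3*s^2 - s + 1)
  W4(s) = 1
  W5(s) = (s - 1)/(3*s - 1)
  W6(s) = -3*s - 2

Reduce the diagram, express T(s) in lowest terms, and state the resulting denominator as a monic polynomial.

Step 1. reduce the series chain W1, W2 gives 6/(3*s^2 - 8*s - 3)
Step 2. collapse the loop ((W1*W2) forward, W3 return) gives (18*s^2 - 6*s + 6)/(9*s^4 - 27*s^3 + 2*s^2 - 5*s + 3)
Step 3. combine [(W1*W2)/(1+(W1*W2)*W3)], W4 in parallel gives (9*s^4 - 27*s^3 + 20*s^2 - 11*s + 9)/(9*s^4 - 27*s^3 + 2*s^2 - 5*s + 3)
Step 4. combine ([(W1*W2)/(1+(W1*W2)*W3)]+W4), W5 in series gives (9*s^5 - 36*s^4 + 47*s^3 - 31*s^2 + 20*s - 9)/(27*s^5 - 90*s^4 + 33*s^3 - 17*s^2 + 14*s - 3)
Step 5. add (([(W1*W2)/(1+(W1*W2)*W3)]+W4)*W5), W6 (parallel) gives (-81*s^6 + 225*s^5 + 45*s^4 + 32*s^3 - 39*s^2 + s - 3)/(27*s^5 - 90*s^4 + 33*s^3 - 17*s^2 + 14*s - 3)
No further cancellation is possible in the step-5 result, so that is T(s). Its denominator becomes monic after dividing by the leading coefficient 27.

Answer: s^5 - 10*s^4/3 + 11*s^3/9 - 17*s^2/27 + 14*s/27 - 1/9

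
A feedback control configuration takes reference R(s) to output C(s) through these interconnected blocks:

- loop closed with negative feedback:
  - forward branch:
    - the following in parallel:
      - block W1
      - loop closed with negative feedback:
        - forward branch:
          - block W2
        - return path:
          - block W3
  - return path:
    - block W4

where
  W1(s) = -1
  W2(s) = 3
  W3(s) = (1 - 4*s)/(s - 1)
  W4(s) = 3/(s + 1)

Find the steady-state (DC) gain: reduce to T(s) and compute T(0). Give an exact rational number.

Reducing step by step:

Step 1: reduce the feedback loop with forward W2 and return W3; result (3 - 3*s)/(11*s - 2)
Step 2: combine W1, [W2/(1+W2*W3)] in parallel; result (5 - 14*s)/(11*s - 2)
Step 3: apply the feedback formula to (W1+[W2/(1+W2*W3)]), W4; result (-14*s^2 - 9*s + 5)/(11*s^2 - 33*s + 13)
Evaluating the step-3 result (the overall T(s)) at s = 0 gives T(0) = 5/13.

Answer: 5/13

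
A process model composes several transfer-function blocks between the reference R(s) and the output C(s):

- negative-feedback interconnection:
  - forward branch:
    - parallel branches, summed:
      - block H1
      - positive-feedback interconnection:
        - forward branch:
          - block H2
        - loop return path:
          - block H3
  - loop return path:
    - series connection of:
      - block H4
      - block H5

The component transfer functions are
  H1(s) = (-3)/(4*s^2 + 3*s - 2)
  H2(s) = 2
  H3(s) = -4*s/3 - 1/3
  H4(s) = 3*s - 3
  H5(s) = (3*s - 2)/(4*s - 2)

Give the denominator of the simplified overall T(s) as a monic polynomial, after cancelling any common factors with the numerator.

Reducing step by step:

Step 1: apply the feedback formula to H2, H3, giving 6/(8*s + 5)
Step 2: combine H1, [H2/(1-H2*H3)] in parallel, giving (24*s^2 - 6*s - 27)/(32*s^3 + 44*s^2 - s - 10)
Step 3: series reduction of H4, H5, giving (9*s^2 - 15*s + 6)/(4*s - 2)
Step 4: apply the feedback formula to (H1+[H2/(1-H2*H3)]), (H4*H5), giving (96*s^3 - 72*s^2 - 96*s + 54)/(344*s^4 - 302*s^3 - 101*s^2 + 331*s - 142)
Step 4 gives the fully reduced T(s), with no common factor left to cancel. The denominator's leading coefficient is 344, so divide each of its coefficients by 344 to get the monic form.

Answer: s^4 - 151*s^3/172 - 101*s^2/344 + 331*s/344 - 71/172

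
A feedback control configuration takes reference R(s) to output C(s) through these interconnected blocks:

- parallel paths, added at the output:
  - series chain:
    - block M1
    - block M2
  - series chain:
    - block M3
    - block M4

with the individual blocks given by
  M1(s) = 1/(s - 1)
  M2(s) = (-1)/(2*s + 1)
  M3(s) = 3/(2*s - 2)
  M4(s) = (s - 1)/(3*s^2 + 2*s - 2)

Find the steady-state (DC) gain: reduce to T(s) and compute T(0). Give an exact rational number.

Reducing step by step:

1. reduce the series chain M1, M2: (-1)/(2*s^2 - s - 1)
2. reduce the series chain M3, M4: 3/(6*s^2 + 4*s - 4)
3. reduce the parallel group (M1*M2), (M3*M4): (1 - 7*s)/(12*s^4 + 2*s^3 - 18*s^2 + 4)
Step 3 gives the overall T(s). Then T(0) = 1/4.

Answer: 1/4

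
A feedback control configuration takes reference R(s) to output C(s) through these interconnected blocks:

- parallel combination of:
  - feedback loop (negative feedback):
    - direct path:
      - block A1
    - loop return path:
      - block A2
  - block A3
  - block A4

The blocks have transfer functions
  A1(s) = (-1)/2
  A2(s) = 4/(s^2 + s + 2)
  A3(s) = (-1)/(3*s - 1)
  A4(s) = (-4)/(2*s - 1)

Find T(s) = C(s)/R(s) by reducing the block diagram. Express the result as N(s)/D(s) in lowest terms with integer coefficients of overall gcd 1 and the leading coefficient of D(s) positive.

Reducing step by step:

Step 1. apply the feedback formula to A1, A2; result (-s^2 - s - 2)/(2*s^2 + 2*s)
Step 2. add [A1/(1+A1*A2)], A3, A4 (parallel), which is the overall transfer function T(s) = C(s)/R(s) in lowest terms

Answer: (-6*s^4 - 29*s^3 - 26*s^2 + 19*s - 2)/(12*s^4 + 2*s^3 - 8*s^2 + 2*s)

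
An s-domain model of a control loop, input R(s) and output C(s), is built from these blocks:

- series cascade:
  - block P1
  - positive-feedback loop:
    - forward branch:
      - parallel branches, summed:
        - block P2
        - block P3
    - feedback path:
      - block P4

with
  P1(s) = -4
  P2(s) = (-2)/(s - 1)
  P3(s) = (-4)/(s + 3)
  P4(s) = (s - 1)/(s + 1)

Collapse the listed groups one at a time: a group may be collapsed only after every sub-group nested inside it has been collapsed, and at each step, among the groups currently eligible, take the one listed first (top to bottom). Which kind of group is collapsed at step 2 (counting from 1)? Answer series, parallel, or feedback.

Step 1: add P2, P3 (parallel)
Step 2: collapse the loop ((P2+P3) forward, P4 return)
Step 3: cascade P1, [(P2+P3)/(1-(P2+P3)*P4)]
At step 2 the group reduced is feedback.

Therefore the answer is feedback.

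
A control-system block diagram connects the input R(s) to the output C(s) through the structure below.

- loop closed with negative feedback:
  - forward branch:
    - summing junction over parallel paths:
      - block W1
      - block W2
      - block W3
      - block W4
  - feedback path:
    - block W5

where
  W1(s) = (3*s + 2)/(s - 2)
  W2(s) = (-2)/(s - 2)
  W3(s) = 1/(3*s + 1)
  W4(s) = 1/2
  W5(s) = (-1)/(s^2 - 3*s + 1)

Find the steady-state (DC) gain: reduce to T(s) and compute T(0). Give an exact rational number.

The answer is -3.

Reasoning:
Step 1: sum the parallel branches W1, W2, W3, W4 = (21*s^2 + 3*s - 6)/(6*s^2 - 10*s - 4)
Step 2: feedback reduction of (W1+W2+W3+W4), W5 = (21*s^4 - 60*s^3 + 6*s^2 + 21*s - 6)/(6*s^4 - 28*s^3 + 11*s^2 - s + 2)
The step-2 result is T(s). Setting s = 0: T(0) = -6/2 = -3.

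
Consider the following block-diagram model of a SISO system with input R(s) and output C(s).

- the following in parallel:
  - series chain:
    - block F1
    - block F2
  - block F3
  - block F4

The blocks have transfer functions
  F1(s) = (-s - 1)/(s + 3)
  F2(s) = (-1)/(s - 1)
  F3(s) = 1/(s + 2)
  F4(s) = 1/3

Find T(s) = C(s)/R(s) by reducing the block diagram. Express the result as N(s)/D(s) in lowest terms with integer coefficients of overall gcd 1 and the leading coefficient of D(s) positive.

The answer is (s^3 + 10*s^2 + 16*s - 9)/(3*s^3 + 12*s^2 + 3*s - 18).

Reasoning:
[1] reduce the series chain F1, F2: (s + 1)/(s^2 + 2*s - 3)
[2] parallel reduction of (F1*F2), F3, F4; the result is T(s) itself (integer coefficients, no common factor, positive leading denominator coefficient)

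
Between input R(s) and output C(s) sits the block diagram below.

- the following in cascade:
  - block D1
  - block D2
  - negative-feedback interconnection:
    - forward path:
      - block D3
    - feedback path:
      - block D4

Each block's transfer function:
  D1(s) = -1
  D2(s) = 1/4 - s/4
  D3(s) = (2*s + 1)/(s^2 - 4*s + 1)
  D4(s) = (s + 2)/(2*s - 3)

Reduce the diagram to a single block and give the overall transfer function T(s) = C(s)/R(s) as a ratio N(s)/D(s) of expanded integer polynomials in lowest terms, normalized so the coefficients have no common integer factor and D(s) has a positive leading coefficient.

First reduce the diagram to T(s).

1. feedback reduction of D3, D4, giving (4*s^2 - 4*s - 3)/(2*s^3 - 9*s^2 + 19*s - 1)
2. combine D1, D2, [D3/(1+D3*D4)] in series: this yields T(s), and no further normalization is needed

Answer: (4*s^3 - 8*s^2 + s + 3)/(8*s^3 - 36*s^2 + 76*s - 4)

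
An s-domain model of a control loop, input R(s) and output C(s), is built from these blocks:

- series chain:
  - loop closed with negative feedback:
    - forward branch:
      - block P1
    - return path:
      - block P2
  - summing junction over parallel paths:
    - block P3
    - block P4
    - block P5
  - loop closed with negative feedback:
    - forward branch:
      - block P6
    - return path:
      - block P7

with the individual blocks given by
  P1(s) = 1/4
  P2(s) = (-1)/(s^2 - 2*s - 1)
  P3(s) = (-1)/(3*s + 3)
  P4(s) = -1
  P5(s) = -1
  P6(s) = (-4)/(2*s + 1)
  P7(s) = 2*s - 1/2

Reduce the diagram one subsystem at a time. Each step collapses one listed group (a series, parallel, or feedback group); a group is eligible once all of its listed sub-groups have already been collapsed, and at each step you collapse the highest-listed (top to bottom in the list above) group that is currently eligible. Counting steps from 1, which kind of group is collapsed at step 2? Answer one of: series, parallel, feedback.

1. collapse the loop (P1 forward, P2 return)
2. parallel reduction of P3, P4, P5
3. feedback reduction of P6, P7
4. series reduction of [P1/(1+P1*P2)], (P3+P4+P5), [P6/(1+P6*P7)]
Step 2 collapses a parallel group.

Answer: parallel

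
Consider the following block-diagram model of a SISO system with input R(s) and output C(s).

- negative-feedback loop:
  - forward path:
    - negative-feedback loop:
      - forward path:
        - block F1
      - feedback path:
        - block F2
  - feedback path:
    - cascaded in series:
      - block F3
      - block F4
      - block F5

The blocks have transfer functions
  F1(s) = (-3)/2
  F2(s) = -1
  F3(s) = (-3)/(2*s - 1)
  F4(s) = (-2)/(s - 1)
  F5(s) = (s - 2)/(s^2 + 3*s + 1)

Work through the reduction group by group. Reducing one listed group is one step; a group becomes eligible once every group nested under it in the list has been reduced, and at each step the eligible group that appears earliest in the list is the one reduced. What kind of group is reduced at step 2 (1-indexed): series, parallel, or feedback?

(1) reduce the feedback loop with forward F1 and return F2
(2) combine F3, F4, F5 in series
(3) close the feedback loop around [F1/(1+F1*F2)], (F3*F4*F5)
So the answer for step 2 is series.

Answer: series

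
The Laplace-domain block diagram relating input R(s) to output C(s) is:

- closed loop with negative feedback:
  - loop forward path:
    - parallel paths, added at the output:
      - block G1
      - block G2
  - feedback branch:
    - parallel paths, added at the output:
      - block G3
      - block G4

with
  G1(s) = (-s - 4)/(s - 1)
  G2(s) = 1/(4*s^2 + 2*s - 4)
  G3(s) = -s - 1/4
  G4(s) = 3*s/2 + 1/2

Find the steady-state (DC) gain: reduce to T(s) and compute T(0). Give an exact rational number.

The answer is 60/31.

Reasoning:
Step 1: parallel reduction of G1, G2 -> (-4*s^3 - 18*s^2 - 3*s + 15)/(4*s^3 - 2*s^2 - 6*s + 4)
Step 2: parallel reduction of G3, G4 -> s/2 + 1/4
Step 3: reduce the feedback loop with forward (G1+G2) and return (G3+G4) -> (16*s^3 + 72*s^2 + 12*s - 60)/(8*s^4 + 24*s^3 + 32*s^2 - 3*s - 31)
Step 3 gives the overall T(s). Then T(0) = -60/(-31) = 60/31.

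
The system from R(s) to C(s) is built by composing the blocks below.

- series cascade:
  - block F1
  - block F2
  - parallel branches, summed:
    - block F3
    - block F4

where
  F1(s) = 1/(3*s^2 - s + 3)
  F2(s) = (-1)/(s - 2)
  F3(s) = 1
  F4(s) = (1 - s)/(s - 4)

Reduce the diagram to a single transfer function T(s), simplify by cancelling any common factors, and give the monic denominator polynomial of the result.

Answer: s^4 - 19*s^3/3 + 11*s^2 - 26*s/3 + 8

Working:
Step 1. reduce the parallel group F3, F4; result (-3)/(s - 4)
Step 2. cascade F1, F2, (F3+F4); result 3/(3*s^4 - 19*s^3 + 33*s^2 - 26*s + 24)
Step 2 gives the fully reduced T(s), with no common factor left to cancel. The denominator's leading coefficient is 3, so divide each of its coefficients by 3 to get the monic form.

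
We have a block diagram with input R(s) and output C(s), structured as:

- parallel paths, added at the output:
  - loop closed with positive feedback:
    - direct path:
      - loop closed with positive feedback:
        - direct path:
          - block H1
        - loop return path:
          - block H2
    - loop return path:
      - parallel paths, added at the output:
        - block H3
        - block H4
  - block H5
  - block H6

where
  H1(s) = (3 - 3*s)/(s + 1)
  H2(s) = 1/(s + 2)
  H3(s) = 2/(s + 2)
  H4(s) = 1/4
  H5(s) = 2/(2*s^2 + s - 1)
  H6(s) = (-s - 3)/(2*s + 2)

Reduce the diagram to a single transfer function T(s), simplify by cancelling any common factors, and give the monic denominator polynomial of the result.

[1] feedback reduction of H1, H2, giving (-3*s^2 - 3*s + 6)/(s^2 + 6*s - 1)
[2] combine H3, H4 in parallel, giving (s + 10)/(4*s + 8)
[3] feedback reduction of [H1/(1-H1*H2)], (H3+H4), giving (-12*s^2 - 12*s + 24)/(7*s^2 + 51*s - 34)
[4] combine [[H1/(1-H1*H2)]/(1-[H1/(1-H1*H2)]*(H3+H4))], H5, H6 in parallel, giving (-62*s^4 - 209*s^3 - 42*s^2 + 599*s - 286)/(28*s^4 + 218*s^3 - 48*s^2 - 170*s + 68)
T(s) is the step-4 result (common factors already cancelled). Leading coefficient of the denominator: 28. Divide through by 28 for the monic polynomial.

Therefore the answer is s^4 + 109*s^3/14 - 12*s^2/7 - 85*s/14 + 17/7.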